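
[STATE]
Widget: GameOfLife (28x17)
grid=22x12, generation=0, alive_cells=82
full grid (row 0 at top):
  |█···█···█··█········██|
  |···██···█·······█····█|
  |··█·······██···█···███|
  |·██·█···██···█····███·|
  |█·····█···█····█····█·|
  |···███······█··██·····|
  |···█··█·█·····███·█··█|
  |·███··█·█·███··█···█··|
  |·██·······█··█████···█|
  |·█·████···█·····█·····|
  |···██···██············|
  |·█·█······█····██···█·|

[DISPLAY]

Gen: 0                      
█···█···█··█········██      
···██···█·······█····█      
··█·······██···█···███      
·██·█···██···█····███·      
█·····█···█····█····█·      
···███······█··██·····      
···█··█·█·····███·█··█      
·███··█·█·███··█···█··      
·██·······█··█████···█      
·█·████···█·····█·····      
···██···██············      
·█·█······█····██···█·      
                            
                            
                            
                            


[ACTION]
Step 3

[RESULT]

Gen: 3                      
····█····███········█·      
···█·█···███······██··      
········█··········█··      
██···█··█·····█··█·█··      
·███··········██·█····      
·█······█··█·███······      
··█·······██····█·····      
···█·█······█·██···█··      
·█···██·█····███······      
·····█·······██·······      
··███······█···███····      
··███····██·····█·····      
                            
                            
                            
                            


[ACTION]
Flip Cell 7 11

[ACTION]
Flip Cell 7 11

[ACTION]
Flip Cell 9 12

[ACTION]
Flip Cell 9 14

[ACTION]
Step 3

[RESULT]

Gen: 6                      
····█·············██··      
····█····██······██·█·      
····█·············█···      
·█··········██·██··█··      
·██········█████······      
█·····················      
·██·██····█··█········      
·█··█·█···██·██·······      
··█·█·····█·····█·····      
···█··█········██·····      
·█··█·······█·········      
··█········█·█·█······      
                            
                            
                            
                            


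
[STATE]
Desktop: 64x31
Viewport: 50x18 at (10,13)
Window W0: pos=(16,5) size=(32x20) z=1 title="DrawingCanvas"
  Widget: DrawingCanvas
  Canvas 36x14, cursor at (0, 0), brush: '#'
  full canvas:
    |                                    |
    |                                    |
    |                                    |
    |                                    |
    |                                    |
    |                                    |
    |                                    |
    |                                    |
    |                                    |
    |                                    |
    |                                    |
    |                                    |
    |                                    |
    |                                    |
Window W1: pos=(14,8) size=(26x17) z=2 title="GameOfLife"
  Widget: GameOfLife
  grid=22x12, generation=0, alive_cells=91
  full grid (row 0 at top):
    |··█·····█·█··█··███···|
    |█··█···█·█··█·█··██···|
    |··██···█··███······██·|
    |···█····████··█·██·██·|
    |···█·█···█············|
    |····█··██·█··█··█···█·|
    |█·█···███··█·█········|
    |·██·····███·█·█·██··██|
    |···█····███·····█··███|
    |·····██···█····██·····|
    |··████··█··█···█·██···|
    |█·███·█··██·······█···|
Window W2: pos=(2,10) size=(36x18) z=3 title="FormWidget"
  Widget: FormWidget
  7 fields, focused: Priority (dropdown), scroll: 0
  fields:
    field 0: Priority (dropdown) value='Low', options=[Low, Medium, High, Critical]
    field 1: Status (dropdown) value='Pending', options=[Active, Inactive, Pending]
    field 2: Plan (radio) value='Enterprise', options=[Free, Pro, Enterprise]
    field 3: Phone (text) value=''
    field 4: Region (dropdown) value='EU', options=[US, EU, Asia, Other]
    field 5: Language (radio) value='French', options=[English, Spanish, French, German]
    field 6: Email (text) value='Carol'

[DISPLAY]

ity:   [Low              ▼]┃ ┃       ┃            
s:     [Pending          ▼]┃ ┃       ┃            
       ( ) Free  ( ) Pro  (┃ ┃       ┃            
:      [                  ]┃ ┃       ┃            
n:     [EU               ▼]┃ ┃       ┃            
age:   ( ) English  ( ) Spa┃ ┃       ┃            
:      [Carol             ]┃ ┃       ┃            
                           ┃ ┃       ┃            
                           ┃ ┃       ┃            
                           ┃ ┃       ┃            
                           ┃ ┃       ┃            
                           ┃━┛━━━━━━━┛            
                           ┃                      
                           ┃                      
━━━━━━━━━━━━━━━━━━━━━━━━━━━┛                      
                                                  
                                                  
                                                  


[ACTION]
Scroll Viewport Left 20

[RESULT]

  ┃> Priority:   [Low              ▼]┃ ┃       ┃  
  ┃  Status:     [Pending          ▼]┃ ┃       ┃  
  ┃  Plan:       ( ) Free  ( ) Pro  (┃ ┃       ┃  
  ┃  Phone:      [                  ]┃ ┃       ┃  
  ┃  Region:     [EU               ▼]┃ ┃       ┃  
  ┃  Language:   ( ) English  ( ) Spa┃ ┃       ┃  
  ┃  Email:      [Carol             ]┃ ┃       ┃  
  ┃                                  ┃ ┃       ┃  
  ┃                                  ┃ ┃       ┃  
  ┃                                  ┃ ┃       ┃  
  ┃                                  ┃ ┃       ┃  
  ┃                                  ┃━┛━━━━━━━┛  
  ┃                                  ┃            
  ┃                                  ┃            
  ┗━━━━━━━━━━━━━━━━━━━━━━━━━━━━━━━━━━┛            
                                                  
                                                  
                                                  


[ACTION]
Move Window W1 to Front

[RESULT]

  ┃> Priority:┃█··█···█·█··█·█··██···  ┃       ┃  
  ┃  Status:  ┃··██···█··███······██·  ┃       ┃  
  ┃  Plan:    ┃···█····████··█·██·██·  ┃       ┃  
  ┃  Phone:   ┃···█·█···█············  ┃       ┃  
  ┃  Region:  ┃····█··██·█··█··█···█·  ┃       ┃  
  ┃  Language:┃█·█···███··█·█········  ┃       ┃  
  ┃  Email:   ┃·██·····███·█·█·██··██  ┃       ┃  
  ┃           ┃···█····███·····█··███  ┃       ┃  
  ┃           ┃·····██···█····██·····  ┃       ┃  
  ┃           ┃··████··█··█···█·██···  ┃       ┃  
  ┃           ┃█·███·█··██·······█···  ┃       ┃  
  ┃           ┗━━━━━━━━━━━━━━━━━━━━━━━━┛━━━━━━━┛  
  ┃                                  ┃            
  ┃                                  ┃            
  ┗━━━━━━━━━━━━━━━━━━━━━━━━━━━━━━━━━━┛            
                                                  
                                                  
                                                  


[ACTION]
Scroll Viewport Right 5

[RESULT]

Priority:┃█··█···█·█··█·█··██···  ┃       ┃       
Status:  ┃··██···█··███······██·  ┃       ┃       
Plan:    ┃···█····████··█·██·██·  ┃       ┃       
Phone:   ┃···█·█···█············  ┃       ┃       
Region:  ┃····█··██·█··█··█···█·  ┃       ┃       
Language:┃█·█···███··█·█········  ┃       ┃       
Email:   ┃·██·····███·█·█·██··██  ┃       ┃       
         ┃···█····███·····█··███  ┃       ┃       
         ┃·····██···█····██·····  ┃       ┃       
         ┃··████··█··█···█·██···  ┃       ┃       
         ┃█·███·█··██·······█···  ┃       ┃       
         ┗━━━━━━━━━━━━━━━━━━━━━━━━┛━━━━━━━┛       
                                ┃                 
                                ┃                 
━━━━━━━━━━━━━━━━━━━━━━━━━━━━━━━━┛                 
                                                  
                                                  
                                                  


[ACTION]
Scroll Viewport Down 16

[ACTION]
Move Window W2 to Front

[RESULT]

Priority:   [Low              ▼]┃ ┃       ┃       
Status:     [Pending          ▼]┃ ┃       ┃       
Plan:       ( ) Free  ( ) Pro  (┃ ┃       ┃       
Phone:      [                  ]┃ ┃       ┃       
Region:     [EU               ▼]┃ ┃       ┃       
Language:   ( ) English  ( ) Spa┃ ┃       ┃       
Email:      [Carol             ]┃ ┃       ┃       
                                ┃ ┃       ┃       
                                ┃ ┃       ┃       
                                ┃ ┃       ┃       
                                ┃ ┃       ┃       
                                ┃━┛━━━━━━━┛       
                                ┃                 
                                ┃                 
━━━━━━━━━━━━━━━━━━━━━━━━━━━━━━━━┛                 
                                                  
                                                  
                                                  


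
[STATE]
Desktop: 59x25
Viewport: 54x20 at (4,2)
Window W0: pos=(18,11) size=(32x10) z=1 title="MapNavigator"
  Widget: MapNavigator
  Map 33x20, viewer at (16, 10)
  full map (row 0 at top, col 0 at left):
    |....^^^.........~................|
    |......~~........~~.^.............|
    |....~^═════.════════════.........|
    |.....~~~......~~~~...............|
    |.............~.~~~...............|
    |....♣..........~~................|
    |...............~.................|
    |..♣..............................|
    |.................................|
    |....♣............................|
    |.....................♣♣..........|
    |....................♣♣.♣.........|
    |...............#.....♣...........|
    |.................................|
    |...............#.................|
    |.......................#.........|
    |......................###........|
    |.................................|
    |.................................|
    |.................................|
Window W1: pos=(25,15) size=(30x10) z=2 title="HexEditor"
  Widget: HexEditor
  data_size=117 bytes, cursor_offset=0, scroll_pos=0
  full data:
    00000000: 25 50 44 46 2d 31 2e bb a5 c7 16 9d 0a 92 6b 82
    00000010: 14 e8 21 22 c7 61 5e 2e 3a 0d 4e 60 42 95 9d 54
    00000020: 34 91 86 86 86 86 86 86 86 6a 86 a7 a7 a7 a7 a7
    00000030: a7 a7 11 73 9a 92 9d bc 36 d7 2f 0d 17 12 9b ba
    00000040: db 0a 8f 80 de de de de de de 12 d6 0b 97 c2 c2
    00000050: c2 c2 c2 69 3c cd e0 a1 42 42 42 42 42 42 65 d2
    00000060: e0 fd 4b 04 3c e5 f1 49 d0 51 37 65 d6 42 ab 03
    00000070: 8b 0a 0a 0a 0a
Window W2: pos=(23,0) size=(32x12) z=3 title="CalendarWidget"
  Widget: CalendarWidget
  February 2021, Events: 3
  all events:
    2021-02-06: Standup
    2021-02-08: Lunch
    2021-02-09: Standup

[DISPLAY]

                   ┠──────────────────────────────┨   
                   ┃        February 2021         ┃   
                   ┃Mo Tu We Th Fr Sa Su          ┃   
                   ┃ 1  2  3  4  5  6*  7         ┃   
                   ┃ 8*  9* 10 11 12 13 14        ┃   
                   ┃15 16 17 18 19 20 21          ┃   
                   ┃22 23 24 25 26 27 28          ┃   
                   ┃                              ┃   
                   ┃                              ┃   
              ┏━━━━┗━━━━━━━━━━━━━━━━━━━━━━━━━━━━━━┛   
              ┃ MapNavigator                 ┃        
              ┠──────────────────────────────┨        
              ┃.♣............................┃        
              ┃......┏━━━━━━━━━━━━━━━━━━━━━━━━━━━━┓   
              ┃...♣..┃ HexEditor                  ┃   
              ┃......┠────────────────────────────┨   
              ┃......┃00000000  25 50 44 46 2d 31 ┃   
              ┃......┃00000010  14 e8 21 22 c7 61 ┃   
              ┗━━━━━━┃00000020  34 91 86 86 86 86 ┃   
                     ┃00000030  a7 a7 11 73 9a 92 ┃   


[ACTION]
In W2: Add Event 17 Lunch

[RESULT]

                   ┠──────────────────────────────┨   
                   ┃        February 2021         ┃   
                   ┃Mo Tu We Th Fr Sa Su          ┃   
                   ┃ 1  2  3  4  5  6*  7         ┃   
                   ┃ 8*  9* 10 11 12 13 14        ┃   
                   ┃15 16 17* 18 19 20 21         ┃   
                   ┃22 23 24 25 26 27 28          ┃   
                   ┃                              ┃   
                   ┃                              ┃   
              ┏━━━━┗━━━━━━━━━━━━━━━━━━━━━━━━━━━━━━┛   
              ┃ MapNavigator                 ┃        
              ┠──────────────────────────────┨        
              ┃.♣............................┃        
              ┃......┏━━━━━━━━━━━━━━━━━━━━━━━━━━━━┓   
              ┃...♣..┃ HexEditor                  ┃   
              ┃......┠────────────────────────────┨   
              ┃......┃00000000  25 50 44 46 2d 31 ┃   
              ┃......┃00000010  14 e8 21 22 c7 61 ┃   
              ┗━━━━━━┃00000020  34 91 86 86 86 86 ┃   
                     ┃00000030  a7 a7 11 73 9a 92 ┃   


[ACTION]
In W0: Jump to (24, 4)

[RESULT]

                   ┠──────────────────────────────┨   
                   ┃        February 2021         ┃   
                   ┃Mo Tu We Th Fr Sa Su          ┃   
                   ┃ 1  2  3  4  5  6*  7         ┃   
                   ┃ 8*  9* 10 11 12 13 14        ┃   
                   ┃15 16 17* 18 19 20 21         ┃   
                   ┃22 23 24 25 26 27 28          ┃   
                   ┃                              ┃   
                   ┃                              ┃   
              ┏━━━━┗━━━━━━━━━━━━━━━━━━━━━━━━━━━━━━┛   
              ┃ MapNavigator                 ┃        
              ┠──────────────────────────────┨        
              ┃.......~~.^.............      ┃        
              ┃══.═══┏━━━━━━━━━━━━━━━━━━━━━━━━━━━━┓   
              ┃.....~┃ HexEditor                  ┃   
              ┃....~.┠────────────────────────────┨   
              ┃......┃00000000  25 50 44 46 2d 31 ┃   
              ┃......┃00000010  14 e8 21 22 c7 61 ┃   
              ┗━━━━━━┃00000020  34 91 86 86 86 86 ┃   
                     ┃00000030  a7 a7 11 73 9a 92 ┃   


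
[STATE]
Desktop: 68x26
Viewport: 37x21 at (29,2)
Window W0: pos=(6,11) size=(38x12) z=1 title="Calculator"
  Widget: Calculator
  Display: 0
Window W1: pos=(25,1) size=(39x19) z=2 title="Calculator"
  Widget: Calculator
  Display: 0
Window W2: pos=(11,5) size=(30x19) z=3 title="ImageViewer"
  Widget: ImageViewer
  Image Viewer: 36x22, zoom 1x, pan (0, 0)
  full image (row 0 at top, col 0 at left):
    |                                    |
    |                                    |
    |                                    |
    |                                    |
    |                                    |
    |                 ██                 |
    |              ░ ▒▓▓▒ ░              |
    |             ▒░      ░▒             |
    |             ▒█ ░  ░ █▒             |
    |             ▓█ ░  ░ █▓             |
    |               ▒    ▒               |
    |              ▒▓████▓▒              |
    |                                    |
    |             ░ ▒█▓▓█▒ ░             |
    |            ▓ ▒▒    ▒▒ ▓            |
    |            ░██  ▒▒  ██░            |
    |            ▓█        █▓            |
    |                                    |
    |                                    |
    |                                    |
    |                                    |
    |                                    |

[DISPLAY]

lculator                          ┃  
──────────────────────────────────┨  
                                 0┃  
━━━━━━━━━━━┓─┐                    ┃  
           ┃ │                    ┃  
───────────┨─┤                    ┃  
           ┃ │                    ┃  
           ┃─┤                    ┃  
           ┃ │                    ┃  
           ┃─┤                    ┃  
           ┃ │                    ┃  
██         ┃─┤                    ┃  
▓▓▒ ░      ┃+│                    ┃  
    ░▒     ┃─┘                    ┃  
  ░ █▒     ┃                      ┃  
  ░ █▓     ┃                      ┃  
   ▒       ┃                      ┃  
███▓▒      ┃━━━━━━━━━━━━━━━━━━━━━━┛  
           ┃  ┃                      
▓▓█▒ ░     ┃  ┃                      
   ▒▒ ▓    ┃━━┛                      


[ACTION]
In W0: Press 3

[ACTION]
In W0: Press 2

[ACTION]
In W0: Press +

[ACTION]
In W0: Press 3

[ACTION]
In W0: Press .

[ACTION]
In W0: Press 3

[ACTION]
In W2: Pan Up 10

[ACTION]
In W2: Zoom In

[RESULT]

lculator                          ┃  
──────────────────────────────────┨  
                                 0┃  
━━━━━━━━━━━┓─┐                    ┃  
           ┃ │                    ┃  
───────────┨─┤                    ┃  
           ┃ │                    ┃  
           ┃─┤                    ┃  
           ┃ │                    ┃  
           ┃─┤                    ┃  
           ┃ │                    ┃  
           ┃─┤                    ┃  
           ┃+│                    ┃  
           ┃─┘                    ┃  
           ┃                      ┃  
           ┃                      ┃  
           ┃                      ┃  
           ┃━━━━━━━━━━━━━━━━━━━━━━┛  
           ┃  ┃                      
           ┃  ┃                      
         ▒▒┃━━┛                      


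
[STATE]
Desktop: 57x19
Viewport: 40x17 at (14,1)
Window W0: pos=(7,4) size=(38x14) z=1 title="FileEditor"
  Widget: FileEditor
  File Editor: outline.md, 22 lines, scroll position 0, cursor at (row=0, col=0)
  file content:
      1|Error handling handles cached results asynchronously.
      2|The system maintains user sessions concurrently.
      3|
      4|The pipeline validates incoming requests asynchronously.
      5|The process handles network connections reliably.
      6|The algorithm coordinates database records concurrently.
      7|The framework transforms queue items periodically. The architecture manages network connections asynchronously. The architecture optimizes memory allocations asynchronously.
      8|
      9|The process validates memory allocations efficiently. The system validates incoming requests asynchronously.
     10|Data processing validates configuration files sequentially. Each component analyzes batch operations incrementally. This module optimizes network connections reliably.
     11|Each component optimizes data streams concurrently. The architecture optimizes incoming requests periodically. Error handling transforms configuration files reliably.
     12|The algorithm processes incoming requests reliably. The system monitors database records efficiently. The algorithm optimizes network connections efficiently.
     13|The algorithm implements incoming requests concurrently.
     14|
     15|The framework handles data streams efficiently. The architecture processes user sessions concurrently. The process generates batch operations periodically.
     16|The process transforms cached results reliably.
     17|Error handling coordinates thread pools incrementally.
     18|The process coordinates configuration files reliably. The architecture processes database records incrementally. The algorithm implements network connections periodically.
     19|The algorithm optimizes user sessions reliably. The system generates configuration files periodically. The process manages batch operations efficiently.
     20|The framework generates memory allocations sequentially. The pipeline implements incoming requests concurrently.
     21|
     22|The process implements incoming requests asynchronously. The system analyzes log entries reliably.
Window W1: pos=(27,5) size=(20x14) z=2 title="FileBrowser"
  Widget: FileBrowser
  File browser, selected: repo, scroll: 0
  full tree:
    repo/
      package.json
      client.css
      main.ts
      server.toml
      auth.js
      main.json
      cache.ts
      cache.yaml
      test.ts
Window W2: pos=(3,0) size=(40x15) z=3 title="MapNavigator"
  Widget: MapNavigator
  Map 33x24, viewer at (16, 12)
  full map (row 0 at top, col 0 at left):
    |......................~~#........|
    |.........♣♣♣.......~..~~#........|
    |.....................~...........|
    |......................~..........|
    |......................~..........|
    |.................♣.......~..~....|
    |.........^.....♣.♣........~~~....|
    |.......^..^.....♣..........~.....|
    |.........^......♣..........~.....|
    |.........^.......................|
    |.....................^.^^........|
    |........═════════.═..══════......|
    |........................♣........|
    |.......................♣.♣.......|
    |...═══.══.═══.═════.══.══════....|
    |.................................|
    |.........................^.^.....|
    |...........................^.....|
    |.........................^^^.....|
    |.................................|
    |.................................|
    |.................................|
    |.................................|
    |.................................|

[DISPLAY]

tor                         ┃           
────────────────────────────┨           
^..^.....♣..........~.....  ┃           
..^......♣..........~.....  ┃━┓         
..^.......................  ┃━━━┓       
..............^.^^........  ┃   ┃       
.═════════.═..══════......  ┃───┨       
.........@.......♣........  ┃   ┃       
................♣.♣.......  ┃n  ┃       
══.═══.═════.══.══════....  ┃   ┃       
..........................  ┃   ┃       
..................^.^.....  ┃   ┃       
....................^.....  ┃   ┃       
━━━━━━━━━━━━━━━━━━━━━━━━━━━━┛   ┃       
ocess validat┃    cache.ts      ┃       
rocessing val┃    cache.yaml    ┃       
━━━━━━━━━━━━━┃    test.ts       ┃       


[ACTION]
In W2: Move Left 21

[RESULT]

tor                         ┃           
────────────────────────────┨           
         .......^..^.....♣..┃           
         .........^......♣..┃━┓         
         .........^.........┃━━━┓       
         ...................┃   ┃       
         ........═════════.═┃───┨       
         @..................┃   ┃       
         ...................┃n  ┃       
         ...═══.══.═══.═════┃   ┃       
         ...................┃   ┃       
         ...................┃   ┃       
         ...................┃   ┃       
━━━━━━━━━━━━━━━━━━━━━━━━━━━━┛   ┃       
ocess validat┃    cache.ts      ┃       
rocessing val┃    cache.yaml    ┃       
━━━━━━━━━━━━━┃    test.ts       ┃       


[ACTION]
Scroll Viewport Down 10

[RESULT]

────────────────────────────┨           
         .......^..^.....♣..┃           
         .........^......♣..┃━┓         
         .........^.........┃━━━┓       
         ...................┃   ┃       
         ........═════════.═┃───┨       
         @..................┃   ┃       
         ...................┃n  ┃       
         ...═══.══.═══.═════┃   ┃       
         ...................┃   ┃       
         ...................┃   ┃       
         ...................┃   ┃       
━━━━━━━━━━━━━━━━━━━━━━━━━━━━┛   ┃       
ocess validat┃    cache.ts      ┃       
rocessing val┃    cache.yaml    ┃       
━━━━━━━━━━━━━┃    test.ts       ┃       
             ┗━━━━━━━━━━━━━━━━━━┛       


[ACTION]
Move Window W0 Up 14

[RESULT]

────────────────────────────┨─┨         
         .......^..^.....♣..┃▲┃         
         .........^......♣..┃█┃         
         .........^.........┃━━━┓       
         ...................┃   ┃       
         ........═════════.═┃───┨       
         @..................┃   ┃       
         ...................┃n  ┃       
         ...═══.══.═══.═════┃   ┃       
         ...................┃   ┃       
         ...................┃   ┃       
         ...................┃   ┃       
━━━━━━━━━━━━━━━━━━━━━━━━━━━━┛   ┃       
             ┃    cache.ts      ┃       
             ┃    cache.yaml    ┃       
             ┃    test.ts       ┃       
             ┗━━━━━━━━━━━━━━━━━━┛       


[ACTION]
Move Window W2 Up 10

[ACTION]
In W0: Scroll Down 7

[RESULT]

────────────────────────────┨─┨         
         .......^..^.....♣..┃▲┃         
         .........^......♣..┃░┃         
         .........^.........┃━━━┓       
         ...................┃   ┃       
         ........═════════.═┃───┨       
         @..................┃   ┃       
         ...................┃n  ┃       
         ...═══.══.═══.═════┃   ┃       
         ...................┃   ┃       
         ...................┃   ┃       
         ...................┃   ┃       
━━━━━━━━━━━━━━━━━━━━━━━━━━━━┛   ┃       
             ┃    cache.ts      ┃       
             ┃    cache.yaml    ┃       
             ┃    test.ts       ┃       
             ┗━━━━━━━━━━━━━━━━━━┛       


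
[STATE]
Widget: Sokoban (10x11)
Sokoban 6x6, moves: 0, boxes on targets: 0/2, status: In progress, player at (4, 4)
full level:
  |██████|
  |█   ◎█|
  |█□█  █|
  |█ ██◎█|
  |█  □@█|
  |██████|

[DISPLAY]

██████    
█   ◎█    
█□█  █    
█ ██◎█    
█  □@█    
██████    
Moves: 0  
          
          
          
          


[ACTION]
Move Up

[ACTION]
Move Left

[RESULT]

██████    
█   ◎█    
█□█  █    
█ ██+█    
█  □ █    
██████    
Moves: 1  
          
          
          
          


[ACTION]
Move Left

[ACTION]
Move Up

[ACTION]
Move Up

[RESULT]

██████    
█   +█    
█□█  █    
█ ██◎█    
█  □ █    
██████    
Moves: 3  
          
          
          
          


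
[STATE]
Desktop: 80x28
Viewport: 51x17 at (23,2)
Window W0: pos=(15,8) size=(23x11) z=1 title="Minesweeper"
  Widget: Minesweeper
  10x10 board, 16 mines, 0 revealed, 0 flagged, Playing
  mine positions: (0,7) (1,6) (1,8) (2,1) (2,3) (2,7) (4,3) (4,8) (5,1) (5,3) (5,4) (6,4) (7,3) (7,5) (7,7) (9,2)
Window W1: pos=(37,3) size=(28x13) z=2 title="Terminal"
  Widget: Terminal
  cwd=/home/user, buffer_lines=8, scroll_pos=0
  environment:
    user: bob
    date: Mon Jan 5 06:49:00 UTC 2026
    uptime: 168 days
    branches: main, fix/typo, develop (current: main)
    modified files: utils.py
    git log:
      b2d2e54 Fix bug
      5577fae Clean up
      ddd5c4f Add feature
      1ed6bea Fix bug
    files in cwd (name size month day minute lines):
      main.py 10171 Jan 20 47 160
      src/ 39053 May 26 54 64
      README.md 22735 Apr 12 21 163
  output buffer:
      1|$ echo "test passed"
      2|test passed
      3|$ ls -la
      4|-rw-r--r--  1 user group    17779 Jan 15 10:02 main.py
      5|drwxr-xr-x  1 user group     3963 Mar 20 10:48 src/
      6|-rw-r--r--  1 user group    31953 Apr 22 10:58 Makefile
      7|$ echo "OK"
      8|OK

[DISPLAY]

                                                   
              ┏━━━━━━━━━━━━━━━━━━━━━━━━━━┓         
              ┃ Terminal                 ┃         
              ┠──────────────────────────┨         
              ┃$ echo "test passed"      ┃         
              ┃test passed               ┃         
━━━━━━━━━━━━━━┃$ ls -la                  ┃         
eeper         ┃-rw-r--r--  1 user group  ┃         
──────────────┃drwxr-xr-x  1 user group  ┃         
■■■           ┃-rw-r--r--  1 user group  ┃         
■■■           ┃$ echo "OK"               ┃         
■■■           ┃OK                        ┃         
■■■           ┃$ █                       ┃         
■■■           ┗━━━━━━━━━━━━━━━━━━━━━━━━━━┛         
■■■           ┃                                    
■■■           ┃                                    
━━━━━━━━━━━━━━┛                                    


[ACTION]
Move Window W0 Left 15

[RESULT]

                                                   
              ┏━━━━━━━━━━━━━━━━━━━━━━━━━━┓         
              ┃ Terminal                 ┃         
              ┠──────────────────────────┨         
              ┃$ echo "test passed"      ┃         
              ┃test passed               ┃         
              ┃$ ls -la                  ┃         
              ┃-rw-r--r--  1 user group  ┃         
              ┃drwxr-xr-x  1 user group  ┃         
              ┃-rw-r--r--  1 user group  ┃         
              ┃$ echo "OK"               ┃         
              ┃OK                        ┃         
              ┃$ █                       ┃         
              ┗━━━━━━━━━━━━━━━━━━━━━━━━━━┛         
                                                   
                                                   
                                                   


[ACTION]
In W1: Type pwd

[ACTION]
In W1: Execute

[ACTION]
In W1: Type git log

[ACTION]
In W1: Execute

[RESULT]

                                                   
              ┏━━━━━━━━━━━━━━━━━━━━━━━━━━┓         
              ┃ Terminal                 ┃         
              ┠──────────────────────────┨         
              ┃OK                        ┃         
              ┃$ pwd                     ┃         
              ┃/home/user                ┃         
              ┃$ git log                 ┃         
              ┃b2d2e54 Fix bug           ┃         
              ┃5577fae Clean up          ┃         
              ┃ddd5c4f Add feature       ┃         
              ┃1ed6bea Fix bug           ┃         
              ┃$ █                       ┃         
              ┗━━━━━━━━━━━━━━━━━━━━━━━━━━┛         
                                                   
                                                   
                                                   


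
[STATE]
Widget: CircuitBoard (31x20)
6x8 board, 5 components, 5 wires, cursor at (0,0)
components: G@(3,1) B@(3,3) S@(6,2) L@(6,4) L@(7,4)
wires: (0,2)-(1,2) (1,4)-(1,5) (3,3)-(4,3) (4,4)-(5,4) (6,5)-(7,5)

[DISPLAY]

   0 1 2 3 4 5                 
0  [.]      ·                  
            │                  
1           ·       · ─ ·      
                               
2                              
                               
3       G       B              
                │              
4               ·   ·          
                    │          
5                   ·          
                               
6           S       L   ·      
                        │      
7                   L   ·      
Cursor: (0,0)                  
                               
                               
                               


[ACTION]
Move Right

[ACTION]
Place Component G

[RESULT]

   0 1 2 3 4 5                 
0      [G]  ·                  
            │                  
1           ·       · ─ ·      
                               
2                              
                               
3       G       B              
                │              
4               ·   ·          
                    │          
5                   ·          
                               
6           S       L   ·      
                        │      
7                   L   ·      
Cursor: (0,1)                  
                               
                               
                               


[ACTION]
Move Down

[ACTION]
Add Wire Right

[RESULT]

   0 1 2 3 4 5                 
0       G   ·                  
            │                  
1      [.]─ ·       · ─ ·      
                               
2                              
                               
3       G       B              
                │              
4               ·   ·          
                    │          
5                   ·          
                               
6           S       L   ·      
                        │      
7                   L   ·      
Cursor: (1,1)                  
                               
                               
                               


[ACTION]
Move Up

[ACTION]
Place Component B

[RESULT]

   0 1 2 3 4 5                 
0      [B]  ·                  
            │                  
1       · ─ ·       · ─ ·      
                               
2                              
                               
3       G       B              
                │              
4               ·   ·          
                    │          
5                   ·          
                               
6           S       L   ·      
                        │      
7                   L   ·      
Cursor: (0,1)                  
                               
                               
                               


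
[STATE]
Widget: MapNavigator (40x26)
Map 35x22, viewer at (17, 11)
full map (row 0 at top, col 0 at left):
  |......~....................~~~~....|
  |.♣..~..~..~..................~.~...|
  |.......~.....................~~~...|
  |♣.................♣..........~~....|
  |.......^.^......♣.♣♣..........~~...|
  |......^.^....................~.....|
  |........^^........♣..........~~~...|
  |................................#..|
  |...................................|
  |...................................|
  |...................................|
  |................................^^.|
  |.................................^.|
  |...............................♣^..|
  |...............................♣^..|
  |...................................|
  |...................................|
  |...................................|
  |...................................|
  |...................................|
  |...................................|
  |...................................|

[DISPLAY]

                                        
                                        
   ......~....................~~~~....  
   .♣..~..~..~..................~.~...  
   .......~.....................~~~...  
   ♣.................♣..........~~....  
   .......^.^......♣.♣♣..........~~...  
   ......^.^....................~.....  
   ........^^........♣..........~~~...  
   ................................#..  
   ...................................  
   ...................................  
   ...................................  
   .................@..............^^.  
   .................................^.  
   ...............................♣^..  
   ...............................♣^..  
   ...................................  
   ...................................  
   ...................................  
   ...................................  
   ...................................  
   ...................................  
   ...................................  
                                        
                                        


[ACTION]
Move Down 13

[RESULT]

   ...................................  
   ...................................  
   ...................................  
   ................................^^.  
   .................................^.  
   ...............................♣^..  
   ...............................♣^..  
   ...................................  
   ...................................  
   ...................................  
   ...................................  
   ...................................  
   ...................................  
   .................@.................  
                                        
                                        
                                        
                                        
                                        
                                        
                                        
                                        
                                        
                                        
                                        
                                        


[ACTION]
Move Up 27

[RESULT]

                                        
                                        
                                        
                                        
                                        
                                        
                                        
                                        
                                        
                                        
                                        
                                        
                                        
   ......~..........@.........~~~~....  
   .♣..~..~..~..................~.~...  
   .......~.....................~~~...  
   ♣.................♣..........~~....  
   .......^.^......♣.♣♣..........~~...  
   ......^.^....................~.....  
   ........^^........♣..........~~~...  
   ................................#..  
   ...................................  
   ...................................  
   ...................................  
   ................................^^.  
   .................................^.  


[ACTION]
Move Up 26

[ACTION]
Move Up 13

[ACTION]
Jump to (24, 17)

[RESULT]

...^.^......♣.♣♣..........~~...         
..^.^....................~.....         
....^^........♣..........~~~...         
............................#..         
...............................         
...............................         
...............................         
............................^^.         
.............................^.         
...........................♣^..         
...........................♣^..         
...............................         
...............................         
....................@..........         
...............................         
...............................         
...............................         
...............................         
                                        
                                        
                                        
                                        
                                        
                                        
                                        
                                        
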